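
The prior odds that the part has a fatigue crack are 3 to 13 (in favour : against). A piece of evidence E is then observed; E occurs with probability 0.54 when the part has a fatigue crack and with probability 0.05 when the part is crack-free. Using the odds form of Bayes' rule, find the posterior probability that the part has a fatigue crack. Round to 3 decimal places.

Posterior probability ≈ 0.714

Prior odds = 3/13 = 0.23077. In log-odds, ln(0.23077) = -1.4663.
Add log likelihood ratio: ln(10.800) = 2.3795.
Posterior log-odds = 0.91321, so posterior odds = exp(0.91321) = 2.4923. Converting, P(H|E) = 2.4923/3.4923 = 0.714.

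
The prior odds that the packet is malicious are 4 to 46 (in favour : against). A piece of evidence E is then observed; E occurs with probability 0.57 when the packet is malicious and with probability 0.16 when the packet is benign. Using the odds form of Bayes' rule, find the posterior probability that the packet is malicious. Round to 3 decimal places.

Posterior probability ≈ 0.237

Prior odds = 4/46 = 0.086957. In log-odds, ln(0.086957) = -2.4423.
Add log likelihood ratio: ln(3.5625) = 1.2705.
Posterior log-odds = -1.1719, so posterior odds = exp(-1.1719) = 0.30978. Converting, P(H|E) = 0.30978/1.3098 = 0.237.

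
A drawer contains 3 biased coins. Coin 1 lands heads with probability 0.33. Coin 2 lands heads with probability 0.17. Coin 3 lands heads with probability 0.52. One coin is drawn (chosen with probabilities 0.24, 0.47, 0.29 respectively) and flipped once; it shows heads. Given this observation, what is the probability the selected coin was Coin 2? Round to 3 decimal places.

Tabulate prior·likelihood by source: [1] prior 0.24, lik 0.33, product 0.07920; [2] prior 0.47, lik 0.17, product 0.07990; [3] prior 0.29, lik 0.52, product 0.1508.
Normalizing constant = 0.30990; the posterior for Coin 2 is its product over the sum, 0.07990/0.30990 = 0.258.

Posterior probability ≈ 0.258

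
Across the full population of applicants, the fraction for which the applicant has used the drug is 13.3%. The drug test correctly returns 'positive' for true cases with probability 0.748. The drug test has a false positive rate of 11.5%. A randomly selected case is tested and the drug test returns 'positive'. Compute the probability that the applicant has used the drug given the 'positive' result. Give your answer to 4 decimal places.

P(H | E) ≈ 0.4994

Write H for 'the applicant has used the drug'. Prior odds H:¬H = 0.133/0.867 = 0.15340. For the 'positive' outcome, the likelihood ratio is 0.748/0.115 = 6.5043.
Posterior odds = 0.15340 × 6.5043 = 0.99778, so P(H|E) = 0.99778/(1+0.99778) = 0.4994.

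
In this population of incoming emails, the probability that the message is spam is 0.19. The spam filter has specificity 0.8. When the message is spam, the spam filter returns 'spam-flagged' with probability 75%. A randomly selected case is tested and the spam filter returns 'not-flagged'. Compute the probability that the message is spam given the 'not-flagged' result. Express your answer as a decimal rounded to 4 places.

Write H for 'the message is spam'. Prior odds H:¬H = 0.19/0.81 = 0.23457. For the 'not-flagged' outcome, the likelihood ratio is 0.25/0.8 = 0.31250.
Posterior odds = 0.23457 × 0.31250 = 0.073302, so P(H|E) = 0.073302/(1+0.073302) = 0.0683.

P(H | E) ≈ 0.0683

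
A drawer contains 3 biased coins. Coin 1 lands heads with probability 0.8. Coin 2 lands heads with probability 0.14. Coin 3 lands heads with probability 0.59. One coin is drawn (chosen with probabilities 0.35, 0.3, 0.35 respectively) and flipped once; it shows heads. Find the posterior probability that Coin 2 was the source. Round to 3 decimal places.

P(heads|C1) = 0.8; P(heads|C2) = 0.14; P(heads|C3) = 0.59.
Prior × likelihood for each source: 0.35·0.8=0.2800, 0.3·0.14=0.04200, 0.35·0.59=0.2065. Summing gives P(heads) = 0.52850.
P(Coin 2 | heads) = 0.04200 / 0.52850 = 0.079.

Posterior probability ≈ 0.079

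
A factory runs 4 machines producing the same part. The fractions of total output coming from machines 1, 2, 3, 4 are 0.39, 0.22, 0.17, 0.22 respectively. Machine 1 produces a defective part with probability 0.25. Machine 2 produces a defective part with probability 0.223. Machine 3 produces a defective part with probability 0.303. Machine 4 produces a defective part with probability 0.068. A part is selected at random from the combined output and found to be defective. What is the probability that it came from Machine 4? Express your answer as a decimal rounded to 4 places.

P(defective|M1) = 0.25; P(defective|M2) = 0.223; P(defective|M3) = 0.303; P(defective|M4) = 0.068.
Prior × likelihood for each source: 0.39·0.25=0.09750, 0.22·0.223=0.04906, 0.17·0.303=0.05151, 0.22·0.068=0.01496. Summing gives P(defective) = 0.21303.
P(Machine 4 | defective) = 0.01496 / 0.21303 = 0.0702.

Posterior probability ≈ 0.0702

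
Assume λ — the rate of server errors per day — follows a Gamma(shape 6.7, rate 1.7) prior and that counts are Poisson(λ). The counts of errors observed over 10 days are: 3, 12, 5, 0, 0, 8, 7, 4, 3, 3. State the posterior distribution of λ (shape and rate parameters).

The Poisson likelihood adds the total count to the shape and the number of exposure periods to the rate. Here ∑xᵢ = 45 and n = 10, so shape 6.7→51.7 and rate 1.7→11.7.

Posterior: Gamma(shape=51.7, rate=11.7)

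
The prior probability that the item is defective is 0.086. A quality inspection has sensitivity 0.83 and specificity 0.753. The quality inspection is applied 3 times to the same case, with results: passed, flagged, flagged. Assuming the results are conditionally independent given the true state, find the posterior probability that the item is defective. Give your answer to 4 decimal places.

With H the event that the item is defective, the joint likelihood of the observed sequence is P(data|H) = 0.17·0.83·0.83 = 0.11711 and P(data|¬H) = 0.753·0.247·0.247 = 0.045940.
Bayes: P(H|data) = 0.086·0.11711 / (0.086·0.11711 + 0.914·0.045940) = 0.010072/0.052061 = 0.1935.

Posterior P(H) ≈ 0.1935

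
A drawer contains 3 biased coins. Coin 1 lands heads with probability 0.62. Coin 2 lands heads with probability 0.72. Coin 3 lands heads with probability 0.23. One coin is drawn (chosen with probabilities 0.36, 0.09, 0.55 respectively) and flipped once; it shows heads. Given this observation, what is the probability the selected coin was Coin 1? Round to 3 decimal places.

Posterior probability ≈ 0.538

P(heads|C1) = 0.62; P(heads|C2) = 0.72; P(heads|C3) = 0.23.
Prior × likelihood for each source: 0.36·0.62=0.2232, 0.09·0.72=0.06480, 0.55·0.23=0.1265. Summing gives P(heads) = 0.41450.
P(Coin 1 | heads) = 0.2232 / 0.41450 = 0.538.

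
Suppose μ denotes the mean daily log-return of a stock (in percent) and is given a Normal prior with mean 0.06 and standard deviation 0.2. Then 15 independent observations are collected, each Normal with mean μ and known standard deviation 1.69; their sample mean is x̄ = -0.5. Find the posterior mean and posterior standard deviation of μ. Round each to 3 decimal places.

Prior precision 1/τ₀² = 1/0.2² = 25.0000; data precision n/σ² = 15/1.69² = 5.25192.
Posterior precision = 25.0000 + 5.25192 = 30.2519, giving posterior SD = 1/√30.2519 = 0.182.
Posterior mean = (25.0000·0.06 + 5.25192·-0.5) / 30.2519 = -0.037.

Posterior mean ≈ -0.037; posterior SD ≈ 0.182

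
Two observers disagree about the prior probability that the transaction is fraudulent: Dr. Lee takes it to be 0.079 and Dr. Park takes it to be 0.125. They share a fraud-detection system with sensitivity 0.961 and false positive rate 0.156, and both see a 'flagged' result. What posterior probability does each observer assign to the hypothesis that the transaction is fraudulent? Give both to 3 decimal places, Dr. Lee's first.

Dr. Lee: 0.346; Dr. Park: 0.468

The likelihood ratio for a 'flagged' result is 0.961/0.156 = 6.1603.
Dr. Lee: prior odds 0.079/0.921 = 0.085776; posterior odds 0.52840; posterior probability 0.346.
Dr. Park: prior odds 0.125/0.875 = 0.14286; posterior odds 0.88004; posterior probability 0.468.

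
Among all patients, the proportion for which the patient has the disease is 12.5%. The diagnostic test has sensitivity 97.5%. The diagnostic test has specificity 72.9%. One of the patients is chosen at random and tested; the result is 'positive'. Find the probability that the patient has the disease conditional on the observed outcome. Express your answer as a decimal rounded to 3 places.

P(H | E) ≈ 0.339

Write H for 'the patient has the disease'. Prior odds H:¬H = 0.125/0.875 = 0.14286. For the 'positive' outcome, the likelihood ratio is 0.975/0.271 = 3.5978.
Posterior odds = 0.14286 × 3.5978 = 0.51397, so P(H|E) = 0.51397/(1+0.51397) = 0.339.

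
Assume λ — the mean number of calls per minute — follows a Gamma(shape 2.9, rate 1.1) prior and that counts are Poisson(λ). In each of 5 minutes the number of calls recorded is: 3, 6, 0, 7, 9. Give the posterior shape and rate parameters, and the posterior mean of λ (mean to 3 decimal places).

Posterior: Gamma(shape=27.9, rate=6.1); mean ≈ 4.574

Total count ∑xᵢ = 25 over n = 5 minutes.
Gamma is conjugate to the Poisson likelihood: posterior is Gamma(shape = 2.9+25 = 27.9, rate = 1.1+5 = 6.1).
E[λ | data] = 27.9/6.1 = 4.574.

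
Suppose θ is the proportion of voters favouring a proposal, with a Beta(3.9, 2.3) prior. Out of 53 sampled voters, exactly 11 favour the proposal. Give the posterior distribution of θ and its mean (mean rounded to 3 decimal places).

Posterior: Beta(14.9, 44.3); mean ≈ 0.252

Observing 11 successes and 42 failures updates Beta(3.9, 2.3) by adding the success and failure counts to the two shape parameters: α = 3.9+11 = 14.9, β = 2.3+42 = 44.3.
E[θ | data] = 14.9/(14.9+44.3) = 0.252.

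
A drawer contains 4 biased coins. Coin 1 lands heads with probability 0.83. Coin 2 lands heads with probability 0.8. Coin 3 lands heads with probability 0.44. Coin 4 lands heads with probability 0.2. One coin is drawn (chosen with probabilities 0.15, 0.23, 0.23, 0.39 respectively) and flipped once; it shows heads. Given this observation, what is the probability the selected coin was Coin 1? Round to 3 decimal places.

Tabulate prior·likelihood by source: [1] prior 0.15, lik 0.83, product 0.1245; [2] prior 0.23, lik 0.8, product 0.1840; [3] prior 0.23, lik 0.44, product 0.1012; [4] prior 0.39, lik 0.2, product 0.07800.
Normalizing constant = 0.48770; the posterior for Coin 1 is its product over the sum, 0.1245/0.48770 = 0.255.

Posterior probability ≈ 0.255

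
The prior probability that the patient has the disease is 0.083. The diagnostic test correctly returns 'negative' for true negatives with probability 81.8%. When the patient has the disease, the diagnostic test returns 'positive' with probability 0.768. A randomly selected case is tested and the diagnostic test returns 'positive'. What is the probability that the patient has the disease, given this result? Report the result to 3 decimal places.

P(H | E) ≈ 0.276

Let H be the event that the patient has the disease. P(H) = 0.083, so P(¬H) = 0.917. With E the 'positive' result, P(E|H) = 0.768 and P(E|¬H) = 0.182.
P(E) = 0.768·0.083 + 0.182·0.917 = 0.063744 + 0.16689 = 0.23064.
By Bayes' theorem, P(H|E) = 0.063744 / 0.23064 = 0.276.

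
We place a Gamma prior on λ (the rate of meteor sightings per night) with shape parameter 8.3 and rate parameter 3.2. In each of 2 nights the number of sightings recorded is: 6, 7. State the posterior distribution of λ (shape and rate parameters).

Posterior: Gamma(shape=21.3, rate=5.2)

Total count ∑xᵢ = 13 over n = 2 nights.
Gamma is conjugate to the Poisson likelihood: posterior is Gamma(shape = 8.3+13 = 21.3, rate = 3.2+2 = 5.2).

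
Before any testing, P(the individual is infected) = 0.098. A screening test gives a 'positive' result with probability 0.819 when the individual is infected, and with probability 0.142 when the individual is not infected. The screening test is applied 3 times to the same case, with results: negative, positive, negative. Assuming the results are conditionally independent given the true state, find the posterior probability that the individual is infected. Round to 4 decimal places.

Posterior P(H) ≈ 0.0271

Let H be the event that the individual is infected; start with P(H) = 0.098. P('positive'|H) = 0.819, P('positive'|¬H) = 0.142.
Update on result 1 ('negative'): P(H) ← 0.181·0.0980 / (0.181·0.0980 + 0.858·0.9020) = 0.017738/0.79165 = 0.0224.
Update on result 2 ('positive'): P(H) ← 0.819·0.0224 / (0.819·0.0224 + 0.142·0.9776) = 0.018351/0.15717 = 0.1168.
Update on result 3 ('negative'): P(H) ← 0.181·0.1168 / (0.181·0.1168 + 0.858·0.8832) = 0.021133/0.77895 = 0.0271.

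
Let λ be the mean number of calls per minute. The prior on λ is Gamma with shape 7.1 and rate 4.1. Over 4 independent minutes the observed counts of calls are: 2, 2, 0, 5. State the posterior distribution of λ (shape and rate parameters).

Total count ∑xᵢ = 9 over n = 4 minutes.
Gamma is conjugate to the Poisson likelihood: posterior is Gamma(shape = 7.1+9 = 16.1, rate = 4.1+4 = 8.1).

Posterior: Gamma(shape=16.1, rate=8.1)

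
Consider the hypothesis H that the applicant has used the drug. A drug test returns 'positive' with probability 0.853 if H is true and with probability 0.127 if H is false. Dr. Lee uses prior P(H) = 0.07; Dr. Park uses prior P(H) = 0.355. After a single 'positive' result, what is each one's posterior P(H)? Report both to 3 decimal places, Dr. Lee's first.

Dr. Lee: 0.336; Dr. Park: 0.787

P('+'|H) = 0.853, P('+'|¬H) = 0.127.
Dr. Lee: numerator 0.853·0.07 = 0.059710; evidence = 0.059710+0.127·0.93 = 0.17782; posterior = 0.336.
Dr. Park: numerator 0.853·0.355 = 0.30282; evidence = 0.30282+0.127·0.645 = 0.38473; posterior = 0.787.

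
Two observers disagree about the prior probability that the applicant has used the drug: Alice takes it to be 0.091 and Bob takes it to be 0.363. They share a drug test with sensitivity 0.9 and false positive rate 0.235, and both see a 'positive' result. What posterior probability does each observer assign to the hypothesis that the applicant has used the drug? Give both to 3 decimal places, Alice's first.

P('+'|H) = 0.9, P('+'|¬H) = 0.235.
Alice: numerator 0.9·0.091 = 0.081900; evidence = 0.081900+0.235·0.909 = 0.29551; posterior = 0.277.
Bob: numerator 0.9·0.363 = 0.32670; evidence = 0.32670+0.235·0.637 = 0.47640; posterior = 0.686.

Alice: 0.277; Bob: 0.686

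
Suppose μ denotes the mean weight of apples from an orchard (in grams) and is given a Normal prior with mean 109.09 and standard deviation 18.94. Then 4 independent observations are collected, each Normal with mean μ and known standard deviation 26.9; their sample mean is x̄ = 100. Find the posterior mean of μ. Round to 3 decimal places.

Posterior mean ≈ 103.047

With known σ, the Normal prior is conjugate. Weight on the data is w = (n/σ²)/(n/σ² + 1/τ₀²) = 0.00552784/(0.00552784+0.00278766) = 0.66476.
Posterior mean = w·x̄ + (1−w)·μ₀ = 0.66476·100 + 0.33524·109.09 = 103.047.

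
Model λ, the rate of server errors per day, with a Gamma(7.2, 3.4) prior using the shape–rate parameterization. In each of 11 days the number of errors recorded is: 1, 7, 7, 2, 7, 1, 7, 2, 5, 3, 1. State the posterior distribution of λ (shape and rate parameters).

The Poisson likelihood adds the total count to the shape and the number of exposure periods to the rate. Here ∑xᵢ = 43 and n = 11, so shape 7.2→50.2 and rate 3.4→14.4.

Posterior: Gamma(shape=50.2, rate=14.4)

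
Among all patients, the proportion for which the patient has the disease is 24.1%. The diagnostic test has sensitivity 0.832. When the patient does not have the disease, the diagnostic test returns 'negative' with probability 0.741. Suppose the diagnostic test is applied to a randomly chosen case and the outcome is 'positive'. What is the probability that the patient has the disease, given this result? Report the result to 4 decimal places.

Let H be the event that the patient has the disease. P(H) = 0.241, so P(¬H) = 0.759. With E the 'positive' result, P(E|H) = 0.832 and P(E|¬H) = 0.259.
P(E) = 0.832·0.241 + 0.259·0.759 = 0.20051 + 0.19658 = 0.39709.
By Bayes' theorem, P(H|E) = 0.20051 / 0.39709 = 0.5049.

P(H | E) ≈ 0.5049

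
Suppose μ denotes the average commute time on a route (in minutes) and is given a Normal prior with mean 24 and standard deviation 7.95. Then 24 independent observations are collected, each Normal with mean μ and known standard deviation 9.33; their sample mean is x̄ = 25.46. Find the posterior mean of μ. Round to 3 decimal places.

Posterior mean ≈ 25.381

With known σ, the Normal prior is conjugate. Weight on the data is w = (n/σ²)/(n/σ² + 1/τ₀²) = 0.275707/(0.275707+0.0158222) = 0.94573.
Posterior mean = w·x̄ + (1−w)·μ₀ = 0.94573·25.46 + 0.054273·24 = 25.381.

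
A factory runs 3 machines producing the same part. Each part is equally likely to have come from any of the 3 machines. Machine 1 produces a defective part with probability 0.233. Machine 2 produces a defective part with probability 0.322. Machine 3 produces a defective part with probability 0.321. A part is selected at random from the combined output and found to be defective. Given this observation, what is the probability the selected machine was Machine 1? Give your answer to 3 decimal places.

P(defective|M1) = 0.233; P(defective|M2) = 0.322; P(defective|M3) = 0.321.
Prior × likelihood for each source: 0.333333·0.233=0.07767, 0.333333·0.322=0.1073, 0.333333·0.321=0.1070. Summing gives P(defective) = 0.29200.
P(Machine 1 | defective) = 0.07767 / 0.29200 = 0.266.

Posterior probability ≈ 0.266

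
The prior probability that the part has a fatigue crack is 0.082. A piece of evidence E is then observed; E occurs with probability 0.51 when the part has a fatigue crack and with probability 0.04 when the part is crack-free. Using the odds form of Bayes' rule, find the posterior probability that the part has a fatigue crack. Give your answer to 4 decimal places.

Prior odds = 0.082/(1−0.082) = 0.089325.
Likelihood ratio for E = 0.51/0.04 = 12.750.
Posterior odds = prior odds × LR = 1.1389.
Posterior probability = odds/(1+odds) = 1.1389/2.1389 = 0.5325.

Posterior probability ≈ 0.5325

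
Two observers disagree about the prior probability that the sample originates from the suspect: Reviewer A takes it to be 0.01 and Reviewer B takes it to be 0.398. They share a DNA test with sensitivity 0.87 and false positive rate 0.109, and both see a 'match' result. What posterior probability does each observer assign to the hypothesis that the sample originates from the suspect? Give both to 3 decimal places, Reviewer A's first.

Reviewer A: 0.075; Reviewer B: 0.841

P('+'|H) = 0.87, P('+'|¬H) = 0.109.
Reviewer A: numerator 0.87·0.01 = 0.0087000; evidence = 0.0087000+0.109·0.99 = 0.11661; posterior = 0.075.
Reviewer B: numerator 0.87·0.398 = 0.34626; evidence = 0.34626+0.109·0.602 = 0.41188; posterior = 0.841.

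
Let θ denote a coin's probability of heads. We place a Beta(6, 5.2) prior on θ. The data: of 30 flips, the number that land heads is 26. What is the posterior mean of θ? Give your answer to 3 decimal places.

Posterior mean ≈ 0.777

The binomial likelihood is conjugate to the Beta prior: with 26 successes and 4 failures, the posterior is Beta(6+26, 5.2+4) = Beta(32, 9.2).
Posterior mean = α/(α+β) = 32/41.2 = 0.777.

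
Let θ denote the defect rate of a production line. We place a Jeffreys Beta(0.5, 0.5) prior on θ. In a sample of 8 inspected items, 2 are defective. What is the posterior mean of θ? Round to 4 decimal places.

Posterior mean ≈ 0.2778

Observing 2 successes and 6 failures updates Beta(0.5, 0.5) by adding the success and failure counts to the two shape parameters: α = 0.5+2 = 2.5, β = 0.5+6 = 6.5.
Posterior mean = α/(α+β) = 2.5/9 = 0.2778.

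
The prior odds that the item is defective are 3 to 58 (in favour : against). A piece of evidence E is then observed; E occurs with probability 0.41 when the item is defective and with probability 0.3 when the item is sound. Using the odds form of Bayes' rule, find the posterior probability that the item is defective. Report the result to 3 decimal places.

Posterior probability ≈ 0.066

Prior odds = 3/58 = 0.051724.
Likelihood ratio for E = 0.41/0.3 = 1.3667.
Posterior odds = prior odds × LR = 0.070690.
Posterior probability = odds/(1+odds) = 0.070690/1.0707 = 0.066.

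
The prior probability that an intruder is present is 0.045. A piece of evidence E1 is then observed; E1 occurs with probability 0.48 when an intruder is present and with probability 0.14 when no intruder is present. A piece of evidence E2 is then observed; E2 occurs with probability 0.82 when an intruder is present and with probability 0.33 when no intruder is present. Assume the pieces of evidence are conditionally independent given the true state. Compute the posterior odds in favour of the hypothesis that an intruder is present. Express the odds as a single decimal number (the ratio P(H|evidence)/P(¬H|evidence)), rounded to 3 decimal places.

Posterior odds ≈ 0.401

Prior odds = 0.045/(1−0.045) = 0.047120. In log-odds, ln(0.047120) = -3.0550.
Add log likelihood ratios: ln(3.4286) + ln(2.4848) = 2.1424.
Posterior log-odds = -0.91269, so posterior odds = exp(-0.91269) = 0.40144.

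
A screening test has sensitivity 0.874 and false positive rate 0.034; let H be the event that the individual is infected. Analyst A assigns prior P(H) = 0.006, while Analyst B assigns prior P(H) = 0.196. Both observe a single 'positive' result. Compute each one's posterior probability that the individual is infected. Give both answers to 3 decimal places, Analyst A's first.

Analyst A: 0.134; Analyst B: 0.862

P('+'|H) = 0.874, P('+'|¬H) = 0.034.
Analyst A: numerator 0.874·0.006 = 0.0052440; evidence = 0.0052440+0.034·0.994 = 0.039040; posterior = 0.134.
Analyst B: numerator 0.874·0.196 = 0.17130; evidence = 0.17130+0.034·0.804 = 0.19864; posterior = 0.862.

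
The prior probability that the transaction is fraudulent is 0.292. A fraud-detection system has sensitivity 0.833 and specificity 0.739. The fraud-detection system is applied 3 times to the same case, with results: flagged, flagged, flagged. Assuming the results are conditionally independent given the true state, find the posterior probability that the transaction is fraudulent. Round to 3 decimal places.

Let H be the event that the transaction is fraudulent; start with P(H) = 0.292. P('flagged'|H) = 0.833, P('flagged'|¬H) = 0.261.
Update on result 1 ('flagged'): P(H) ← 0.833·0.2920 / (0.833·0.2920 + 0.261·0.7080) = 0.24324/0.42802 = 0.5683.
Update on result 2 ('flagged'): P(H) ← 0.833·0.5683 / (0.833·0.5683 + 0.261·0.4317) = 0.47337/0.58605 = 0.8077.
Update on result 3 ('flagged'): P(H) ← 0.833·0.8077 / (0.833·0.8077 + 0.261·0.1923) = 0.67284/0.72302 = 0.9306.

Posterior P(H) ≈ 0.931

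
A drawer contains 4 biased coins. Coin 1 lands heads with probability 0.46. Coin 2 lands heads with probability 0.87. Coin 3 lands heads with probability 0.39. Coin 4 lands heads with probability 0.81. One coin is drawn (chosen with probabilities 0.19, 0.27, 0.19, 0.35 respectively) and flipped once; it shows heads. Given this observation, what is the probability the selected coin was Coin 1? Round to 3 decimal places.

P(heads|C1) = 0.46; P(heads|C2) = 0.87; P(heads|C3) = 0.39; P(heads|C4) = 0.81.
Prior × likelihood for each source: 0.19·0.46=0.08740, 0.27·0.87=0.2349, 0.19·0.39=0.07410, 0.35·0.81=0.2835. Summing gives P(heads) = 0.67990.
P(Coin 1 | heads) = 0.08740 / 0.67990 = 0.129.

Posterior probability ≈ 0.129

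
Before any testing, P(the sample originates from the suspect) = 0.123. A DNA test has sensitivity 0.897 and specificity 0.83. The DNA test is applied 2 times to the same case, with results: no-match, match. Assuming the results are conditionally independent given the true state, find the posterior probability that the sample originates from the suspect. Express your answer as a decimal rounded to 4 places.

Posterior P(H) ≈ 0.0841

Let H be the event that the sample originates from the suspect; start with P(H) = 0.123. P('match'|H) = 0.897, P('match'|¬H) = 0.17.
Update on result 1 ('no-match'): P(H) ← 0.103·0.1230 / (0.103·0.1230 + 0.83·0.8770) = 0.012669/0.74058 = 0.0171.
Update on result 2 ('match'): P(H) ← 0.897·0.0171 / (0.897·0.0171 + 0.17·0.9829) = 0.015345/0.18244 = 0.0841.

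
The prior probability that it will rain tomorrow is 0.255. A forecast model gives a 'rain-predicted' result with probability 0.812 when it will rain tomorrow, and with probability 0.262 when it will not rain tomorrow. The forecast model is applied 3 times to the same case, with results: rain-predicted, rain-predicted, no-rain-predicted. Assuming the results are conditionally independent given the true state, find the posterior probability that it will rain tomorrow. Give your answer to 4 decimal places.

Let H be the event that it will rain tomorrow; start with P(H) = 0.255. P('rain-predicted'|H) = 0.812, P('rain-predicted'|¬H) = 0.262.
Update on result 1 ('rain-predicted'): P(H) ← 0.812·0.2550 / (0.812·0.2550 + 0.262·0.7450) = 0.20706/0.40225 = 0.5148.
Update on result 2 ('rain-predicted'): P(H) ← 0.812·0.5148 / (0.812·0.5148 + 0.262·0.4852) = 0.41798/0.54511 = 0.7668.
Update on result 3 ('no-rain-predicted'): P(H) ← 0.188·0.7668 / (0.188·0.7668 + 0.738·0.2332) = 0.14415/0.31627 = 0.4558.

Posterior P(H) ≈ 0.4558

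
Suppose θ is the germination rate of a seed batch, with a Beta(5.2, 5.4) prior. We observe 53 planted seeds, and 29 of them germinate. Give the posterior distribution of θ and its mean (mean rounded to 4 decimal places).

Observing 29 successes and 24 failures updates Beta(5.2, 5.4) by adding the success and failure counts to the two shape parameters: α = 5.2+29 = 34.2, β = 5.4+24 = 29.4.
E[θ | data] = 34.2/(34.2+29.4) = 0.5377.

Posterior: Beta(34.2, 29.4); mean ≈ 0.5377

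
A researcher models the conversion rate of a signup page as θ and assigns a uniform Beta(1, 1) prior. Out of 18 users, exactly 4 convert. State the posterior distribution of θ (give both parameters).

The binomial likelihood is conjugate to the Beta prior: with 4 successes and 14 failures, the posterior is Beta(1+4, 1+14) = Beta(5, 15).

Posterior: Beta(5, 15)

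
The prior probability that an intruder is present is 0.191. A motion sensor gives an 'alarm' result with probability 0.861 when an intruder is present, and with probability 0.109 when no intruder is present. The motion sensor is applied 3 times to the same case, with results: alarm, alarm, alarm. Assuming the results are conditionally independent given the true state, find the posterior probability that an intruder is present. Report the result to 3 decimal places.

With H the event that an intruder is present, the joint likelihood of the observed sequence is P(data|H) = 0.861·0.861·0.861 = 0.63828 and P(data|¬H) = 0.109·0.109·0.109 = 0.0012950.
Bayes: P(H|data) = 0.191·0.63828 / (0.191·0.63828 + 0.809·0.0012950) = 0.12191/0.12296 = 0.9915.

Posterior P(H) ≈ 0.991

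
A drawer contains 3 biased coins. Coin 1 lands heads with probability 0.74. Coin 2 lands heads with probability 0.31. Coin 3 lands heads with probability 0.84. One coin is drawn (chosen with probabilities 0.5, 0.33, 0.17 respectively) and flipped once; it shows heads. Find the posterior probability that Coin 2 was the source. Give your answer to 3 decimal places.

Posterior probability ≈ 0.166

P(heads|C1) = 0.74; P(heads|C2) = 0.31; P(heads|C3) = 0.84.
Prior × likelihood for each source: 0.5·0.74=0.3700, 0.33·0.31=0.1023, 0.17·0.84=0.1428. Summing gives P(heads) = 0.61510.
P(Coin 2 | heads) = 0.1023 / 0.61510 = 0.166.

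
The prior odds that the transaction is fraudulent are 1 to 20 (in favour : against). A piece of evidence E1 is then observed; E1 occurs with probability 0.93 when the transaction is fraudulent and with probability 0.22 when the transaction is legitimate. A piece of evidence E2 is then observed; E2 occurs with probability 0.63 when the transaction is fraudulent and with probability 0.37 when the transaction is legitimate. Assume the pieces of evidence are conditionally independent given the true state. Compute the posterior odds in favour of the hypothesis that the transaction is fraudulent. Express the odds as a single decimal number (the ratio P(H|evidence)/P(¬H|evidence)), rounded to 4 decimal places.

Posterior odds ≈ 0.3599

Prior odds = 1/20 = 0.050000.
Likelihood ratio for E1 = 0.93/0.22 = 4.2273.
Likelihood ratio for E2 = 0.63/0.37 = 1.7027.
Posterior odds = prior odds × LR₁ × LR₂ = 0.35989.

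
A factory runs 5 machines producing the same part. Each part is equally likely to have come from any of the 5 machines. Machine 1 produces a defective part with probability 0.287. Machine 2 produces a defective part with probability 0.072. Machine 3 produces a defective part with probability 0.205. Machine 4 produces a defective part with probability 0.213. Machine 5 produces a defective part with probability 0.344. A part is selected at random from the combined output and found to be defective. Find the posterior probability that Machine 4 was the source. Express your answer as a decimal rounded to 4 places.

Posterior probability ≈ 0.1900

Tabulate prior·likelihood by source: [1] prior 0.2, lik 0.287, product 0.05740; [2] prior 0.2, lik 0.072, product 0.01440; [3] prior 0.2, lik 0.205, product 0.04100; [4] prior 0.2, lik 0.213, product 0.04260; [5] prior 0.2, lik 0.344, product 0.06880.
Normalizing constant = 0.22420; the posterior for Machine 4 is its product over the sum, 0.04260/0.22420 = 0.1900.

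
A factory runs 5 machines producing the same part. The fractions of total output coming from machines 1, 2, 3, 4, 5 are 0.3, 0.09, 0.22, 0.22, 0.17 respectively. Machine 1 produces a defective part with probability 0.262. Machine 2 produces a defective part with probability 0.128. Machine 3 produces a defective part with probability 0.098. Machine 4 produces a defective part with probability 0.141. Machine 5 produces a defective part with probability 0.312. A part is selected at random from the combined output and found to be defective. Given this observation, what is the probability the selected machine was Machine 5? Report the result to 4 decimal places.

P(defective|M1) = 0.262; P(defective|M2) = 0.128; P(defective|M3) = 0.098; P(defective|M4) = 0.141; P(defective|M5) = 0.312.
Prior × likelihood for each source: 0.3·0.262=0.07860, 0.09·0.128=0.01152, 0.22·0.098=0.02156, 0.22·0.141=0.03102, 0.17·0.312=0.05304. Summing gives P(defective) = 0.19574.
P(Machine 5 | defective) = 0.05304 / 0.19574 = 0.2710.

Posterior probability ≈ 0.2710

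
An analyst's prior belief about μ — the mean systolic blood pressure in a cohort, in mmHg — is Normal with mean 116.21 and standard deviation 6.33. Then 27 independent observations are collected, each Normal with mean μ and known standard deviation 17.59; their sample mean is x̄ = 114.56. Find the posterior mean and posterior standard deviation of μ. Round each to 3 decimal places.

Prior precision 1/τ₀² = 1/6.33² = 0.0249570; data precision n/σ² = 27/17.59² = 0.0872634.
Posterior precision = 0.0249570 + 0.0872634 = 0.112220, giving posterior SD = 1/√0.112220 = 2.985.
Posterior mean = (0.0249570·116.21 + 0.0872634·114.56) / 0.112220 = 114.927.

Posterior mean ≈ 114.927; posterior SD ≈ 2.985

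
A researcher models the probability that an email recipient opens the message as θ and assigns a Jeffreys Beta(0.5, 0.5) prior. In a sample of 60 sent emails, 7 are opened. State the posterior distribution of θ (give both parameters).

Observing 7 successes and 53 failures updates Beta(0.5, 0.5) by adding the success and failure counts to the two shape parameters: α = 0.5+7 = 7.5, β = 0.5+53 = 53.5.

Posterior: Beta(7.5, 53.5)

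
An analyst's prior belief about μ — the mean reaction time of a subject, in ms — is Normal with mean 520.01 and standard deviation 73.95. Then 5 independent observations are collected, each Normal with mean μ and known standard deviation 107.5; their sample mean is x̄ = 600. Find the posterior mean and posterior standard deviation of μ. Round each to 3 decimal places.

Posterior mean ≈ 576.236; posterior SD ≈ 40.307

Prior precision 1/τ₀² = 1/73.95² = 0.00018286; data precision n/σ² = 5/107.5² = 0.00043267.
Posterior precision = 0.00018286 + 0.00043267 = 0.00061553, giving posterior SD = 1/√0.00061553 = 40.307.
Posterior mean = (0.00018286·520.01 + 0.00043267·600) / 0.00061553 = 576.236.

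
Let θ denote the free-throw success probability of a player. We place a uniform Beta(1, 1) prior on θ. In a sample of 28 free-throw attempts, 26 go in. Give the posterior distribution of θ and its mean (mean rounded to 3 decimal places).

Observing 26 successes and 2 failures updates Beta(1, 1) by adding the success and failure counts to the two shape parameters: α = 1+26 = 27, β = 1+2 = 3.
E[θ | data] = 27/(27+3) = 0.900.

Posterior: Beta(27, 3); mean ≈ 0.900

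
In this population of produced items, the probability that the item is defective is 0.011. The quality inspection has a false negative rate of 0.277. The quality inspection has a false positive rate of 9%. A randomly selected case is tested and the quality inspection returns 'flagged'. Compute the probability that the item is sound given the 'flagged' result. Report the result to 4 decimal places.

Write H for 'the item is defective'. Prior odds H:¬H = 0.011/0.989 = 0.011122. For the 'flagged' outcome, the likelihood ratio is 0.723/0.09 = 8.0333.
Posterior odds = 0.011122 × 8.0333 = 0.089350, so P(H|E) = 0.089350/(1+0.089350) = 0.0820. Then P(¬H|E) = 1 − 0.0820 = 0.9180.

P(¬H | E) ≈ 0.9180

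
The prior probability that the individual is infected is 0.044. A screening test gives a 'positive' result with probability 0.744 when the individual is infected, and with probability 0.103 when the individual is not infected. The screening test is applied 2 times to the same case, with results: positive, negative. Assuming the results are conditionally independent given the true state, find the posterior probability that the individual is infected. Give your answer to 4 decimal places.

Posterior P(H) ≈ 0.0867

Let H be the event that the individual is infected; start with P(H) = 0.044. P('positive'|H) = 0.744, P('positive'|¬H) = 0.103.
Update on result 1 ('positive'): P(H) ← 0.744·0.0440 / (0.744·0.0440 + 0.103·0.9560) = 0.032736/0.13120 = 0.2495.
Update on result 2 ('negative'): P(H) ← 0.256·0.2495 / (0.256·0.2495 + 0.897·0.7505) = 0.063873/0.73707 = 0.0867.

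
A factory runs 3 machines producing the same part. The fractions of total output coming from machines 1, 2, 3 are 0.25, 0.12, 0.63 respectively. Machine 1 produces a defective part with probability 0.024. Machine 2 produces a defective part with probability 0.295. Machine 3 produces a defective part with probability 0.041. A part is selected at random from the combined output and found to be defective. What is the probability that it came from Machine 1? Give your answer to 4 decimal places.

Posterior probability ≈ 0.0892

Tabulate prior·likelihood by source: [1] prior 0.25, lik 0.024, product 0.006000; [2] prior 0.12, lik 0.295, product 0.03540; [3] prior 0.63, lik 0.041, product 0.02583.
Normalizing constant = 0.067230; the posterior for Machine 1 is its product over the sum, 0.006000/0.067230 = 0.0892.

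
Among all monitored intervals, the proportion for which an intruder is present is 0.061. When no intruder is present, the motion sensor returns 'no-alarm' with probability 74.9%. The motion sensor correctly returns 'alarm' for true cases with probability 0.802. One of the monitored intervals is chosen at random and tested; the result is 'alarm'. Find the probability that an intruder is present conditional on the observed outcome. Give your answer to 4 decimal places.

Write H for 'an intruder is present'. Prior odds H:¬H = 0.061/0.939 = 0.064963. For the 'alarm' outcome, the likelihood ratio is 0.802/0.251 = 3.1952.
Posterior odds = 0.064963 × 3.1952 = 0.20757, so P(H|E) = 0.20757/(1+0.20757) = 0.1719.

P(H | E) ≈ 0.1719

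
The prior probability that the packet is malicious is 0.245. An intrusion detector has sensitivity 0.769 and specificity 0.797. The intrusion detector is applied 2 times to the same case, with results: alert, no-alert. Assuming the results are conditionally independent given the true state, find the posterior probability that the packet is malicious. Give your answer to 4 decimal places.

With H the event that the packet is malicious, the joint likelihood of the observed sequence is P(data|H) = 0.769·0.231 = 0.17764 and P(data|¬H) = 0.203·0.797 = 0.16179.
Bayes: P(H|data) = 0.245·0.17764 / (0.245·0.17764 + 0.755·0.16179) = 0.043522/0.16567 = 0.2627.

Posterior P(H) ≈ 0.2627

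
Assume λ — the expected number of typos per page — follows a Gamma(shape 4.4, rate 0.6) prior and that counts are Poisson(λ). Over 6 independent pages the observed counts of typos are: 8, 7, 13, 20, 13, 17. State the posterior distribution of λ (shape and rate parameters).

Posterior: Gamma(shape=82.4, rate=6.6)

Total count ∑xᵢ = 78 over n = 6 pages.
Gamma is conjugate to the Poisson likelihood: posterior is Gamma(shape = 4.4+78 = 82.4, rate = 0.6+6 = 6.6).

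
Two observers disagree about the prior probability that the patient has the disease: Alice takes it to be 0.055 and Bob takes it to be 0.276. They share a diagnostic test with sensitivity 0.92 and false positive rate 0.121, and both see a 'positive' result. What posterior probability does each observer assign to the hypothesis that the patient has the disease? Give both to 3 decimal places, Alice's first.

The likelihood ratio for a 'positive' result is 0.92/0.121 = 7.6033.
Alice: prior odds 0.055/0.945 = 0.058201; posterior odds 0.44252; posterior probability 0.307.
Bob: prior odds 0.276/0.724 = 0.38122; posterior odds 2.8985; posterior probability 0.743.

Alice: 0.307; Bob: 0.743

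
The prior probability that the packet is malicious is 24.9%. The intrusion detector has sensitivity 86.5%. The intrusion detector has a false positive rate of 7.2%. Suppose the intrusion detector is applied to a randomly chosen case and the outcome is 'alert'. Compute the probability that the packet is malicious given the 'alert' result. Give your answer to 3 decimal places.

Write H for 'the packet is malicious'. Prior odds H:¬H = 0.249/0.751 = 0.33156. For the 'alert' outcome, the likelihood ratio is 0.865/0.072 = 12.014.
Posterior odds = 0.33156 × 12.014 = 3.9833, so P(H|E) = 3.9833/(1+3.9833) = 0.799.

P(H | E) ≈ 0.799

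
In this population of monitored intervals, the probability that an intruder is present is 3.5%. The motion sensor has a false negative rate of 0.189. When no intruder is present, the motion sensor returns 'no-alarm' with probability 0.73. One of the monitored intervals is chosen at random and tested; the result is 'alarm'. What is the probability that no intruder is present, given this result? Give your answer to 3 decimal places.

P(¬H | E) ≈ 0.902

Let H be the event that an intruder is present. P(H) = 0.035, so P(¬H) = 0.965. With E the 'alarm' result, P(E|H) = 0.811 and P(E|¬H) = 0.27.
P(E) = 0.811·0.035 + 0.27·0.965 = 0.028385 + 0.26055 = 0.28893.
By Bayes' theorem, P(H|E) = 0.028385 / 0.28893 = 0.098. Hence P(¬H|E) = 1 − 0.098 = 0.902.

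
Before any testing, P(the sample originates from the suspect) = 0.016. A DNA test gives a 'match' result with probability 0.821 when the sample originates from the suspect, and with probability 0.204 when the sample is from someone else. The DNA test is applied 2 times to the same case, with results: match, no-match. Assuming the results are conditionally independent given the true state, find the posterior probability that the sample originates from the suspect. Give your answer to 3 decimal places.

Posterior P(H) ≈ 0.015

With H the event that the sample originates from the suspect, the joint likelihood of the observed sequence is P(data|H) = 0.821·0.179 = 0.14696 and P(data|¬H) = 0.204·0.796 = 0.16238.
Bayes: P(H|data) = 0.016·0.14696 / (0.016·0.14696 + 0.984·0.16238) = 0.0023513/0.16214 = 0.0145.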